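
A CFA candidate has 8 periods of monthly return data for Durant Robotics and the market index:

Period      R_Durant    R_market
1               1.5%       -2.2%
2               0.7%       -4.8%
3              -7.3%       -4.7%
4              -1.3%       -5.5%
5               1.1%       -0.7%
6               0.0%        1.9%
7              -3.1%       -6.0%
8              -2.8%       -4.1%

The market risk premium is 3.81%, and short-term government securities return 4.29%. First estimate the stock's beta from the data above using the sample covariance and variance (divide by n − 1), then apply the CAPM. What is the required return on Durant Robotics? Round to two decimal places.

Mean R_i = (1.5 + 0.7 − 7.3 − 1.3 + 1.1 + 0.0 − 3.1 − 2.8) / 8 = -1.4000%
Mean R_m = (-2.2 − 4.8 − 4.7 − 5.5 − 0.7 + 1.9 − 6.0 − 4.1) / 8 = -3.2625%
Σ(R_i − R̄_i)(R_m − R̄_m) = 27.5700  ⇒  Cov = 27.5700 / 7 = 3.9386
Σ(R_m − R̄_m)² = 51.9788  ⇒  Var(R_m) = 51.9788 / 7 = 7.4255
β = Cov / Var(R_m) = 3.9386 / 7.4255 = 0.5304
E(R) = R_f + β × MRP = 4.29% + 0.5304 × 3.81% = 6.31%

6.31%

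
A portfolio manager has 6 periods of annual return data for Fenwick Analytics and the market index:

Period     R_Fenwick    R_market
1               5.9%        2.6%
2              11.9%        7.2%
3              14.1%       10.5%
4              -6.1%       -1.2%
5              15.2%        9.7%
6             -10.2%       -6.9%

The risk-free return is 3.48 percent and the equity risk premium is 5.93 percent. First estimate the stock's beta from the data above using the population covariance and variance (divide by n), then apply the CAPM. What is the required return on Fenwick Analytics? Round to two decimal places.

12.73%

Mean R_i = (5.9 + 11.9 + 14.1 − 6.1 + 15.2 − 10.2) / 6 = 5.1333%
Mean R_m = (2.6 + 7.2 + 10.5 − 1.2 + 9.7 − 6.9) / 6 = 3.6500%
Σ(R_i − R̄_i)(R_m − R̄_m) = 361.7900  ⇒  Cov = 361.7900 / 6 = 60.2983
Σ(R_m − R̄_m)² = 232.0550  ⇒  Var(R_m) = 232.0550 / 6 = 38.6758
β = Cov / Var(R_m) = 60.2983 / 38.6758 = 1.5591
E(R) = R_f + β × MRP = 3.48% + 1.5591 × 5.93% = 12.73%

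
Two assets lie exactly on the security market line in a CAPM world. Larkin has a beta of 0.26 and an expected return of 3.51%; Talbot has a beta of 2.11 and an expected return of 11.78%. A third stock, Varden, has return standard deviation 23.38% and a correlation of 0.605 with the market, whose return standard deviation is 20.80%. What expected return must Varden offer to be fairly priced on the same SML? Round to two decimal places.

5.39%

MRP = (11.78% − 3.51%) / (2.11 − 0.26) = 4.4703%
R_f = 3.51% − 0.26 × 4.4703% = 2.3477%
β_Varden = ρ·σ_i/σ_m = 0.605 × 23.38 / 20.80 = 0.6800
E(R_Varden) = R_f + β × MRP = 2.3477% + 0.6800 × 4.4703% = 5.39%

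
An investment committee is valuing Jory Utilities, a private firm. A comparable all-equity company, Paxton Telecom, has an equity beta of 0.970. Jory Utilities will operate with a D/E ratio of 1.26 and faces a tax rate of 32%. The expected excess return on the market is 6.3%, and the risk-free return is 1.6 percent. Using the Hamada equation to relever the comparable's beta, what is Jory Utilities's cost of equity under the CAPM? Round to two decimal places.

12.95%

β_L = β_U × [1 + (1 − t)(D/E)] = 0.970 × [1 + (1 − 0.32) × 1.26]
    = 0.970 × [1 + 0.68 × 1.26] = 0.970 × 1.8568 = 1.8011
E(R) = R_f + β_L × MRP = 1.6% + 1.8011 × 6.3% = 12.95%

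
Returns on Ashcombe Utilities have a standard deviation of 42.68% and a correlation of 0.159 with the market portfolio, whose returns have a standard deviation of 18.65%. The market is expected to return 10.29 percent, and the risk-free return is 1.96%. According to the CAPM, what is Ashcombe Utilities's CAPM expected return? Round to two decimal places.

β = ρ × σ_i / σ_m = 0.159 × 42.68% / 18.65% = 0.3639
MRP = 10.29% − 1.96% = 8.33%
E(R) = 1.96% + 0.3639 × 8.33% = 4.99%

4.99%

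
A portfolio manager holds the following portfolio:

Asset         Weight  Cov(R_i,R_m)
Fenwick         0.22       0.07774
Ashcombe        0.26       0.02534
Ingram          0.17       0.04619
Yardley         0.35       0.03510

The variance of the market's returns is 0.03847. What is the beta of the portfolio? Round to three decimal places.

1.139

β_Fenwick = 0.07774 / 0.03847 = 2.0208
β_Ashcombe = 0.02534 / 0.03847 = 0.6587
β_Ingram = 0.04619 / 0.03847 = 1.2007
β_Yardley = 0.03510 / 0.03847 = 0.9124
β_P = Σ w_i β_i = 0.22×2.0208 + 0.26×0.6587 + 0.17×1.2007 + 0.35×0.9124 = 1.1393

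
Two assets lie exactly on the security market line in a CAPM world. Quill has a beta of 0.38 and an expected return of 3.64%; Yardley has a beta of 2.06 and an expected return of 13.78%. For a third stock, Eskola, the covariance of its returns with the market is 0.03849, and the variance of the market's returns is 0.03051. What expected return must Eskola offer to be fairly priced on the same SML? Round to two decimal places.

MRP = (13.78% − 3.64%) / (2.06 − 0.38) = 6.0357%
R_f = 3.64% − 0.38 × 6.0357% = 1.3464%
β_Eskola = Cov / Var(R_m) = 0.03849 / 0.03051 = 1.2616
E(R_Eskola) = R_f + β × MRP = 1.3464% + 1.2616 × 6.0357% = 8.96%

8.96%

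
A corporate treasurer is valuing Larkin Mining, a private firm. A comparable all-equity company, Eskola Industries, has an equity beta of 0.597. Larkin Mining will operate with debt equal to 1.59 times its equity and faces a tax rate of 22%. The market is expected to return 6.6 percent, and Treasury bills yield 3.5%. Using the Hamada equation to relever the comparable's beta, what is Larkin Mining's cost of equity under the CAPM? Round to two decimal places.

β_L = β_U × [1 + (1 − t)(D/E)] = 0.597 × [1 + (1 − 0.22) × 1.59]
    = 0.597 × [1 + 0.78 × 1.59] = 0.597 × 2.2402 = 1.3374
MRP = 6.6% − 3.5% = 3.10%
E(R) = R_f + β_L × MRP = 3.5% + 1.3374 × 3.1% = 7.65%

7.65%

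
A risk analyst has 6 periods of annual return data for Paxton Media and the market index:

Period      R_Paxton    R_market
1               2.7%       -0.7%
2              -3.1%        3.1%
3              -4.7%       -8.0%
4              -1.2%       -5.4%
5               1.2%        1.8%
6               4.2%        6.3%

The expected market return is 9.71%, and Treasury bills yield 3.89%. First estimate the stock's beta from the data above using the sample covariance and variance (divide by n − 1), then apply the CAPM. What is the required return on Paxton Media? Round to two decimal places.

Mean R_i = (2.7 − 3.1 − 4.7 − 1.2 + 1.2 + 4.2) / 6 = -0.1500%
Mean R_m = (-0.7 + 3.1 − 8.0 − 5.4 + 1.8 + 6.3) / 6 = -0.4833%
Σ(R_i − R̄_i)(R_m − R̄_m) = 60.7650  ⇒  Cov = 60.7650 / 5 = 12.1530
Σ(R_m − R̄_m)² = 144.7883  ⇒  Var(R_m) = 144.7883 / 5 = 28.9577
β = Cov / Var(R_m) = 12.1530 / 28.9577 = 0.4197
MRP = 9.71% − 3.89% = 5.82%
E(R) = R_f + β × MRP = 3.89% + 0.4197 × 5.82% = 6.33%

6.33%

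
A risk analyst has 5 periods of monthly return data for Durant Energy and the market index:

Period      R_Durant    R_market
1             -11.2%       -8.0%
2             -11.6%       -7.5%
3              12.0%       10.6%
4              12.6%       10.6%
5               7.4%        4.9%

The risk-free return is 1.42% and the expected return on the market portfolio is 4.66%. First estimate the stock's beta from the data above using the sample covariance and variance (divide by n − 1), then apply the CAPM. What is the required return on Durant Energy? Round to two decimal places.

Mean R_i = (-11.2 − 11.6 + 12.0 + 12.6 + 7.4) / 5 = 1.8400%
Mean R_m = (-8.0 − 7.5 + 10.6 + 10.6 + 4.9) / 5 = 2.1200%
Σ(R_i − R̄_i)(R_m − R̄_m) = 454.1160  ⇒  Cov = 454.1160 / 4 = 113.5290
Σ(R_m − R̄_m)² = 346.5080  ⇒  Var(R_m) = 346.5080 / 4 = 86.6270
β = Cov / Var(R_m) = 113.5290 / 86.6270 = 1.3105
MRP = 4.66% − 1.42% = 3.24%
E(R) = R_f + β × MRP = 1.42% + 1.3105 × 3.24% = 5.67%

5.67%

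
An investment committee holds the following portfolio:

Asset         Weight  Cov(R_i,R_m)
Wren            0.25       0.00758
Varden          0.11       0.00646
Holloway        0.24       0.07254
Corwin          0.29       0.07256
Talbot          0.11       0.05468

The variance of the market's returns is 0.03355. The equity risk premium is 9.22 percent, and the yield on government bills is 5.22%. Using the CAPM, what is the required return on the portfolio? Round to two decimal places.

β_Wren = 0.00758 / 0.03355 = 0.2259
β_Varden = 0.00646 / 0.03355 = 0.1925
β_Holloway = 0.07254 / 0.03355 = 2.1621
β_Corwin = 0.07256 / 0.03355 = 2.1627
β_Talbot = 0.05468 / 0.03355 = 1.6298
β_P = Σ w_i β_i = 0.25×0.2259 + 0.11×0.1925 + 0.24×2.1621 + 0.29×2.1627 + 0.11×1.6298 = 1.4030
E(R_P) = R_f + β_P × MRP = 5.22% + 1.4030 × 9.22% = 18.16%

18.16%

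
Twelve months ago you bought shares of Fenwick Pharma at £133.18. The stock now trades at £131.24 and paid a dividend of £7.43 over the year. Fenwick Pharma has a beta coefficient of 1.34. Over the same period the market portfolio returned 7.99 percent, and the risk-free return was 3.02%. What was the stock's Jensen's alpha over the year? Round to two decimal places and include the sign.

-5.56%

Realised HPR = (P1 + D1 − P0) / P0 = (131.24 + 7.43 − 133.18) / 133.18 = 5.49 / 133.18 = 4.1222%
MRP = 7.99% − 3.02% = 4.97%
CAPM required = R_f + β·MRP = 3.02% + 1.34 × 4.97% = 9.6798%
α = realised − required = 4.1222% − 9.6798% = -5.56%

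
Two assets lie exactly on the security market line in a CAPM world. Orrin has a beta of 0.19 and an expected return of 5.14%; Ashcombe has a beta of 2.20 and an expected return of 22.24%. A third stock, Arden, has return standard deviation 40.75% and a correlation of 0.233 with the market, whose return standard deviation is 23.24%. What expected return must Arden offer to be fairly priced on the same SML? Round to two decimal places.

MRP = (22.24% − 5.14%) / (2.20 − 0.19) = 8.5075%
R_f = 5.14% − 0.19 × 8.5075% = 3.5236%
β_Arden = ρ·σ_i/σ_m = 0.233 × 40.75 / 23.24 = 0.4086
E(R_Arden) = R_f + β × MRP = 3.5236% + 0.4086 × 8.5075% = 7.00%

7.00%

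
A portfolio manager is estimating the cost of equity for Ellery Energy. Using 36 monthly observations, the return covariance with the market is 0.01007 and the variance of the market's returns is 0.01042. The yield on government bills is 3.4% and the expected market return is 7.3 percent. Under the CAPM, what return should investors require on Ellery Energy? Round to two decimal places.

7.17%

β = Cov(R_i, R_m) / Var(R_m) = 0.01007 / 0.01042 = 0.9664
MRP = 7.3% − 3.4% = 3.90%
E(R) = R_f + β × MRP = 3.4% + 0.9664 × 3.9% = 7.17%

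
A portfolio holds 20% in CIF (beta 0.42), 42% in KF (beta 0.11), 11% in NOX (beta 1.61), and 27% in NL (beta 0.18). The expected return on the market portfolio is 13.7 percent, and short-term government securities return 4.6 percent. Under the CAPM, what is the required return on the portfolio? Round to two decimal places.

7.84%

β_P = Σ w_i β_i = 0.20×0.42 + 0.42×0.11 + 0.11×1.61 + 0.27×0.18 = 0.3559
MRP = 13.7% − 4.6% = 9.10%
E(R_P) = R_f + β_P × MRP = 4.6% + 0.3559 × 9.1% = 7.84%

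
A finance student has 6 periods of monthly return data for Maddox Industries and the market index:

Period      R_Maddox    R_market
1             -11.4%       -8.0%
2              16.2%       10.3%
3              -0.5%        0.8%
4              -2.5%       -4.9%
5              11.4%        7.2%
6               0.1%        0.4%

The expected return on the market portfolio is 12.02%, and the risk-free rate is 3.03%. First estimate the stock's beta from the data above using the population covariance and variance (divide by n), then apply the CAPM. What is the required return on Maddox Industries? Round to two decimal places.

15.68%

Mean R_i = (-11.4 + 16.2 − 0.5 − 2.5 + 11.4 + 0.1) / 6 = 2.2167%
Mean R_m = (-8.0 + 10.3 + 0.8 − 4.9 + 7.2 + 0.4) / 6 = 0.9667%
Σ(R_i − R̄_i)(R_m − R̄_m) = 339.1733  ⇒  Cov = 339.1733 / 6 = 56.5289
Σ(R_m − R̄_m)² = 241.1333  ⇒  Var(R_m) = 241.1333 / 6 = 40.1889
β = Cov / Var(R_m) = 56.5289 / 40.1889 = 1.4066
MRP = 12.02% − 3.03% = 8.99%
E(R) = R_f + β × MRP = 3.03% + 1.4066 × 8.99% = 15.68%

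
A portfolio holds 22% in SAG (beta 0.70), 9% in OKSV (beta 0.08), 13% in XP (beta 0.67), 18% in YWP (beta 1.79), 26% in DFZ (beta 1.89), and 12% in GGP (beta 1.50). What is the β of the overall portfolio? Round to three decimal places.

β_P = Σ w_i β_i = 0.22×0.70 + 0.09×0.08 + 0.13×0.67 + 0.18×1.79 + 0.26×1.89 + 0.12×1.50 = 1.2419

1.242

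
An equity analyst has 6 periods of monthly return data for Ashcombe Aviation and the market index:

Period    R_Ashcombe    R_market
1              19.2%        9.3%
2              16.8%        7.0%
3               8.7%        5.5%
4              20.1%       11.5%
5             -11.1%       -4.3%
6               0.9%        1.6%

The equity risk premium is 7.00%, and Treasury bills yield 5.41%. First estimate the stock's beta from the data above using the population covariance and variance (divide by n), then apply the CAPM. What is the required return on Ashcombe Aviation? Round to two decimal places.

Mean R_i = (19.2 + 16.8 + 8.7 + 20.1 − 11.1 + 0.9) / 6 = 9.1000%
Mean R_m = (9.3 + 7.0 + 5.5 + 11.5 − 4.3 + 1.6) / 6 = 5.1000%
Σ(R_i − R̄_i)(R_m − R̄_m) = 345.8700  ⇒  Cov = 345.8700 / 6 = 57.6450
Σ(R_m − R̄_m)² = 162.9800  ⇒  Var(R_m) = 162.9800 / 6 = 27.1633
β = Cov / Var(R_m) = 57.6450 / 27.1633 = 2.1222
E(R) = R_f + β × MRP = 5.41% + 2.1222 × 7.00% = 20.27%

20.27%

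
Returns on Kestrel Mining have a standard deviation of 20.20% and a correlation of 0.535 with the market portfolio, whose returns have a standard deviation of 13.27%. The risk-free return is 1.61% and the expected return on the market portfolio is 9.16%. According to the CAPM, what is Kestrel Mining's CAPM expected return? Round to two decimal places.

7.76%

β = ρ × σ_i / σ_m = 0.535 × 20.20% / 13.27% = 0.8144
MRP = 9.16% − 1.61% = 7.55%
E(R) = 1.61% + 0.8144 × 7.55% = 7.76%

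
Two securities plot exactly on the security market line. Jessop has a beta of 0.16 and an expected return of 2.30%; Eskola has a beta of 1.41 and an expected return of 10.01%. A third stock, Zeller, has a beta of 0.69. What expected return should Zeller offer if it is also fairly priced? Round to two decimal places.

5.57%

MRP (SML slope) = (10.01% − 2.30%) / (1.41 − 0.16) = 7.71% / 1.25 = 6.1680%
R_f (intercept) = 2.30% − 0.16 × 6.1680% = 1.3131%
E(R_Zeller) = R_f + β × MRP = 1.3131% + 0.69 × 6.1680% = 5.57%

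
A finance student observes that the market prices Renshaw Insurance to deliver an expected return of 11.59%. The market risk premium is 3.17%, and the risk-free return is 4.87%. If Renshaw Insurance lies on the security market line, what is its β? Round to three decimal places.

β = (E(R) − R_f) / MRP = (11.59% − 4.87%) / 3.17% = 6.72% / 3.17% = 2.120

2.120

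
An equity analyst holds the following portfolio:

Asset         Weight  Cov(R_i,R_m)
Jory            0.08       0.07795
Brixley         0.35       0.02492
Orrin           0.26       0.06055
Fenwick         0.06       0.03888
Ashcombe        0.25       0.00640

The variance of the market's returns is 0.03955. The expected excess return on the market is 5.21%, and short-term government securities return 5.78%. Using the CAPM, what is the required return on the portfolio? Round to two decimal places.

10.34%

β_Jory = 0.07795 / 0.03955 = 1.9709
β_Brixley = 0.02492 / 0.03955 = 0.6301
β_Orrin = 0.06055 / 0.03955 = 1.5310
β_Fenwick = 0.03888 / 0.03955 = 0.9831
β_Ashcombe = 0.00640 / 0.03955 = 0.1618
β_P = Σ w_i β_i = 0.08×1.9709 + 0.35×0.6301 + 0.26×1.5310 + 0.06×0.9831 + 0.25×0.1618 = 0.8757
E(R_P) = R_f + β_P × MRP = 5.78% + 0.8757 × 5.21% = 10.34%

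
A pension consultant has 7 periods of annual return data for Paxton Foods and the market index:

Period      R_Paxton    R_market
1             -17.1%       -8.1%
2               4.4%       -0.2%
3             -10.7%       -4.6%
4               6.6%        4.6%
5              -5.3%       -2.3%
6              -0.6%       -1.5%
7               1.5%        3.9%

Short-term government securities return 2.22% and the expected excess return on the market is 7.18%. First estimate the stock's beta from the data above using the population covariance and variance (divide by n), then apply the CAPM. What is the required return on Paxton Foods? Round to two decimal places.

Mean R_i = (-17.1 + 4.4 − 10.7 + 6.6 − 5.3 − 0.6 + 1.5) / 7 = -3.0286%
Mean R_m = (-8.1 − 0.2 − 4.6 + 4.6 − 2.3 − 1.5 + 3.9) / 7 = -1.1714%
Σ(R_i − R̄_i)(R_m − R̄_m) = 211.3157  ⇒  Cov = 211.3157 / 7 = 30.1880
Σ(R_m − R̄_m)² = 121.1143  ⇒  Var(R_m) = 121.1143 / 7 = 17.3020
β = Cov / Var(R_m) = 30.1880 / 17.3020 = 1.7448
E(R) = R_f + β × MRP = 2.22% + 1.7448 × 7.18% = 14.75%

14.75%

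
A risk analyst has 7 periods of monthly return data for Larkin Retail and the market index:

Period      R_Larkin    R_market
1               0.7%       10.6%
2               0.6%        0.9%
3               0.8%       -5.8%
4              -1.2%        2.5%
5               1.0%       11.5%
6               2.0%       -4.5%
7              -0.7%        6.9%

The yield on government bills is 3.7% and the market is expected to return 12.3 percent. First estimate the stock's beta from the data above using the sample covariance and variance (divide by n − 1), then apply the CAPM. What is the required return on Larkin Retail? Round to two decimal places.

3.33%

Mean R_i = (0.7 + 0.6 + 0.8 − 1.2 + 1.0 + 2.0 − 0.7) / 7 = 0.4571%
Mean R_m = (10.6 + 0.9 − 5.8 + 2.5 + 11.5 − 4.5 + 6.9) / 7 = 3.1571%
Σ(R_i − R̄_i)(R_m − R̄_m) = -12.1129  ⇒  Cov = -12.1129 / 6 = -2.0188
Σ(R_m − R̄_m)² = 283.3971  ⇒  Var(R_m) = 283.3971 / 6 = 47.2329
β = Cov / Var(R_m) = -2.0188 / 47.2329 = -0.0427
MRP = 12.3% − 3.7% = 8.60%
E(R) = R_f + β × MRP = 3.7% + -0.0427 × 8.6% = 3.33%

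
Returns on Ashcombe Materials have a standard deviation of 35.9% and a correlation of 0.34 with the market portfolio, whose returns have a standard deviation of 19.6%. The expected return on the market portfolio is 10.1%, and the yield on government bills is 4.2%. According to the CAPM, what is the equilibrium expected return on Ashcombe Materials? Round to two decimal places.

7.87%

β = ρ × σ_i / σ_m = 0.34 × 35.9% / 19.6% = 0.6228
MRP = 10.1% − 4.2% = 5.90%
E(R) = 4.2% + 0.6228 × 5.9% = 7.87%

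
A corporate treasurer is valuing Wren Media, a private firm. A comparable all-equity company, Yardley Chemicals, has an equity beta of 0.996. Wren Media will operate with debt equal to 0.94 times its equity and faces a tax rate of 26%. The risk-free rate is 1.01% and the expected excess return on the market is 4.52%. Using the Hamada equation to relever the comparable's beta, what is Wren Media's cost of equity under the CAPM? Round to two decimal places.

8.64%

β_L = β_U × [1 + (1 − t)(D/E)] = 0.996 × [1 + (1 − 0.26) × 0.94]
    = 0.996 × [1 + 0.74 × 0.94] = 0.996 × 1.6956 = 1.6888
E(R) = R_f + β_L × MRP = 1.01% + 1.6888 × 4.52% = 8.64%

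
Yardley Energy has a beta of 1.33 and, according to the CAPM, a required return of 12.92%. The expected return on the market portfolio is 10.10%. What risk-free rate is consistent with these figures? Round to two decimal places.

1.55%

E(R) = R_f + β(E(R_m) − R_f) = R_f(1 − β) + β·E(R_m)
12.92% = R_f × (1 − 1.33) + 1.33 × 10.10%
12.92% = R_f × -0.33 + 13.4330%
R_f = (12.92% − 13.4330%) / -0.33 = 1.55%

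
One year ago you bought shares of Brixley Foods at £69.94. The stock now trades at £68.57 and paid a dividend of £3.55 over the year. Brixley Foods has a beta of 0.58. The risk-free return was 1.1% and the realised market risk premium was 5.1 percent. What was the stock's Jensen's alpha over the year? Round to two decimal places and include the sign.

-0.94%

Realised HPR = (P1 + D1 − P0) / P0 = (68.57 + 3.55 − 69.94) / 69.94 = 2.18 / 69.94 = 3.1170%
CAPM required = R_f + β·MRP = 1.1% + 0.58 × 5.1% = 4.0580%
α = realised − required = 3.1170% − 4.0580% = -0.94%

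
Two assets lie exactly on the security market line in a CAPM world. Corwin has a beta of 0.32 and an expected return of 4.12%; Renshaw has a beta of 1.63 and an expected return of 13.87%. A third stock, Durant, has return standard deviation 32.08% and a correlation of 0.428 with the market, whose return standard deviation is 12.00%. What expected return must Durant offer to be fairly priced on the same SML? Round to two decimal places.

MRP = (13.87% − 4.12%) / (1.63 − 0.32) = 7.4427%
R_f = 4.12% − 0.32 × 7.4427% = 1.7383%
β_Durant = ρ·σ_i/σ_m = 0.428 × 32.08 / 12.00 = 1.1442
E(R_Durant) = R_f + β × MRP = 1.7383% + 1.1442 × 7.4427% = 10.25%

10.25%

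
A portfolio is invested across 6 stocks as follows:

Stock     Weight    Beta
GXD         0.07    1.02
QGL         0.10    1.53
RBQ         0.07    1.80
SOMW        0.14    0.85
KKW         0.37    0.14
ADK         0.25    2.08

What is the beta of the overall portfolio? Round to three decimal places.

1.041

β_P = Σ w_i β_i = 0.07×1.02 + 0.10×1.53 + 0.07×1.80 + 0.14×0.85 + 0.37×0.14 + 0.25×2.08 = 1.0412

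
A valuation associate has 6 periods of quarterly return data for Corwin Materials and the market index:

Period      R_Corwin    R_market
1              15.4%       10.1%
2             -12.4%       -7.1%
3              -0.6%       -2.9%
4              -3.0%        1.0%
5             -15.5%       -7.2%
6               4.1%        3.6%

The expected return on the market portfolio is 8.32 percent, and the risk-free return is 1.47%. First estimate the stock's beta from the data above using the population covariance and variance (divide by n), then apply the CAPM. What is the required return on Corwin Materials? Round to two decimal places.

Mean R_i = (15.4 − 12.4 − 0.6 − 3.0 − 15.5 + 4.1) / 6 = -2.0000%
Mean R_m = (10.1 − 7.1 − 2.9 + 1.0 − 7.2 + 3.6) / 6 = -0.4167%
Σ(R_i − R̄_i)(R_m − R̄_m) = 363.6800  ⇒  Cov = 363.6800 / 6 = 60.6133
Σ(R_m − R̄_m)² = 225.5883  ⇒  Var(R_m) = 225.5883 / 6 = 37.5981
β = Cov / Var(R_m) = 60.6133 / 37.5981 = 1.6121
MRP = 8.32% − 1.47% = 6.85%
E(R) = R_f + β × MRP = 1.47% + 1.6121 × 6.85% = 12.51%

12.51%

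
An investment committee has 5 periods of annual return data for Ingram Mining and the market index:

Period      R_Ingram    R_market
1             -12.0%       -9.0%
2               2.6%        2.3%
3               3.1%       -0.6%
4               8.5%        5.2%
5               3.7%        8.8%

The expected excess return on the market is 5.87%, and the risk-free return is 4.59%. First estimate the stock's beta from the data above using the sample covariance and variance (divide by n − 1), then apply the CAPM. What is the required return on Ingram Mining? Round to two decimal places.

10.42%

Mean R_i = (-12.0 + 2.6 + 3.1 + 8.5 + 3.7) / 5 = 1.1800%
Mean R_m = (-9.0 + 2.3 − 0.6 + 5.2 + 8.8) / 5 = 1.3400%
Σ(R_i − R̄_i)(R_m − R̄_m) = 180.9740  ⇒  Cov = 180.9740 / 4 = 45.2435
Σ(R_m − R̄_m)² = 182.1520  ⇒  Var(R_m) = 182.1520 / 4 = 45.5380
β = Cov / Var(R_m) = 45.2435 / 45.5380 = 0.9935
E(R) = R_f + β × MRP = 4.59% + 0.9935 × 5.87% = 10.42%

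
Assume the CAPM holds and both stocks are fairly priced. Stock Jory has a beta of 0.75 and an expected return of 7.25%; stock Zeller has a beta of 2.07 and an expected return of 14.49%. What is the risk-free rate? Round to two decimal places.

3.14%

Both satisfy E(R) = R_f + β·MRP, so the slope of the SML is
MRP = (14.49% − 7.25%) / (2.07 − 0.75) = 7.24% / 1.32 = 5.4848%
R_f = E(R_Jory) − β_Jory·MRP = 7.25% − 0.75 × 5.4848% = 3.1364%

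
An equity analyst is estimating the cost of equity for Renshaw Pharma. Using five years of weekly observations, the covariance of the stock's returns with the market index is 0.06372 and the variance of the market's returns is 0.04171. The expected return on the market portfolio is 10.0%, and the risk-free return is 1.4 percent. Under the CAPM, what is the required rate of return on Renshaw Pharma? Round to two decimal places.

β = Cov(R_i, R_m) / Var(R_m) = 0.06372 / 0.04171 = 1.5277
MRP = 10.0% − 1.4% = 8.60%
E(R) = R_f + β × MRP = 1.4% + 1.5277 × 8.6% = 14.54%

14.54%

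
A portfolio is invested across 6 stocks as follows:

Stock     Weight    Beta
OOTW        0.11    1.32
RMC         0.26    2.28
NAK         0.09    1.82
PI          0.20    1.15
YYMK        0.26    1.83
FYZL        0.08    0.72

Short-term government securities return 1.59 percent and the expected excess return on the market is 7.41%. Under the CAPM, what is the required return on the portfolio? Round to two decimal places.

13.93%

β_P = Σ w_i β_i = 0.11×1.32 + 0.26×2.28 + 0.09×1.82 + 0.20×1.15 + 0.26×1.83 + 0.08×0.72 = 1.6652
E(R_P) = R_f + β_P × MRP = 1.59% + 1.6652 × 7.41% = 13.93%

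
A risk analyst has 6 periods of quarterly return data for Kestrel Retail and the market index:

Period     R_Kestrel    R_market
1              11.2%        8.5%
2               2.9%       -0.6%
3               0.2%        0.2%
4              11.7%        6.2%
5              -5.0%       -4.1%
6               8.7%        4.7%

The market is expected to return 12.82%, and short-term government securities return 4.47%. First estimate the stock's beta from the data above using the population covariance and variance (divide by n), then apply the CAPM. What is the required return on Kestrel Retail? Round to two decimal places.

Mean R_i = (11.2 + 2.9 + 0.2 + 11.7 − 5.0 + 8.7) / 6 = 4.9500%
Mean R_m = (8.5 − 0.6 + 0.2 + 6.2 − 4.1 + 4.7) / 6 = 2.4833%
Σ(R_i − R̄_i)(R_m − R̄_m) = 153.6750  ⇒  Cov = 153.6750 / 6 = 25.6125
Σ(R_m − R̄_m)² = 112.9883  ⇒  Var(R_m) = 112.9883 / 6 = 18.8314
β = Cov / Var(R_m) = 25.6125 / 18.8314 = 1.3601
MRP = 12.82% − 4.47% = 8.35%
E(R) = R_f + β × MRP = 4.47% + 1.3601 × 8.35% = 15.83%

15.83%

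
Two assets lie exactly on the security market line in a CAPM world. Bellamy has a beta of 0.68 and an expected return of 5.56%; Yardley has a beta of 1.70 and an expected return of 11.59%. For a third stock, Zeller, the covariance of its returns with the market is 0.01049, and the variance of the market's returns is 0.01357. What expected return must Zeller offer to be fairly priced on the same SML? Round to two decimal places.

6.11%

MRP = (11.59% − 5.56%) / (1.70 − 0.68) = 5.9118%
R_f = 5.56% − 0.68 × 5.9118% = 1.5400%
β_Zeller = Cov / Var(R_m) = 0.01049 / 0.01357 = 0.7730
E(R_Zeller) = R_f + β × MRP = 1.5400% + 0.7730 × 5.9118% = 6.11%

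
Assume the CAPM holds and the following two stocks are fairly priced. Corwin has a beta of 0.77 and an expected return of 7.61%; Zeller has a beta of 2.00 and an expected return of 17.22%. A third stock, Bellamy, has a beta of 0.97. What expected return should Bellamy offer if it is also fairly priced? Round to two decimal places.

9.17%

MRP (SML slope) = (17.22% − 7.61%) / (2.00 − 0.77) = 9.61% / 1.23 = 7.8130%
R_f (intercept) = 7.61% − 0.77 × 7.8130% = 1.5940%
E(R_Bellamy) = R_f + β × MRP = 1.5940% + 0.97 × 7.8130% = 9.17%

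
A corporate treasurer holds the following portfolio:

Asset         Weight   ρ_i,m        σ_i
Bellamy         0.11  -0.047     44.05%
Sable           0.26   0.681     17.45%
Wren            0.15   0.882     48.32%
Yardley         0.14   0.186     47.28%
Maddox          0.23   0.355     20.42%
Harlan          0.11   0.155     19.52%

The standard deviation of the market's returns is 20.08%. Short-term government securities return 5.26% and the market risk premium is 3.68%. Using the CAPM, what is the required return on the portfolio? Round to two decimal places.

β_Bellamy = -0.047 × 44.05% / 20.08% = -0.1031
β_Sable = 0.681 × 17.45% / 20.08% = 0.5918
β_Wren = 0.882 × 48.32% / 20.08% = 2.1224
β_Yardley = 0.186 × 47.28% / 20.08% = 0.4380
β_Maddox = 0.355 × 20.42% / 20.08% = 0.3610
β_Harlan = 0.155 × 19.52% / 20.08% = 0.1507
β_P = Σ w_i β_i = 0.11×-0.1031 + 0.26×0.5918 + 0.15×2.1224 + 0.14×0.4380 + 0.23×0.3610 + 0.11×0.1507 = 0.6218
E(R_P) = R_f + β_P × MRP = 5.26% + 0.6218 × 3.68% = 7.55%

7.55%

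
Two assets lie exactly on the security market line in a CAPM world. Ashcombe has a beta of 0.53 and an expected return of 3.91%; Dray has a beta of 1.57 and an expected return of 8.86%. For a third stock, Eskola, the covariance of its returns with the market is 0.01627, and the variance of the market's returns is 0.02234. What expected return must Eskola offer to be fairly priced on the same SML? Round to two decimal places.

MRP = (8.86% − 3.91%) / (1.57 − 0.53) = 4.7596%
R_f = 3.91% − 0.53 × 4.7596% = 1.3874%
β_Eskola = Cov / Var(R_m) = 0.01627 / 0.02234 = 0.7283
E(R_Eskola) = R_f + β × MRP = 1.3874% + 0.7283 × 4.7596% = 4.85%

4.85%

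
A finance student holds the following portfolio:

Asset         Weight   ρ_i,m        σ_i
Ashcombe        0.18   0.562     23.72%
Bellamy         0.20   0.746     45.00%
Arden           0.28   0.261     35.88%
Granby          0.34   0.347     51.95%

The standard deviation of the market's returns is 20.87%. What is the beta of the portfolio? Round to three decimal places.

β_Ashcombe = 0.562 × 23.72% / 20.87% = 0.6387
β_Bellamy = 0.746 × 45.00% / 20.87% = 1.6085
β_Arden = 0.261 × 35.88% / 20.87% = 0.4487
β_Granby = 0.347 × 51.95% / 20.87% = 0.8638
β_P = Σ w_i β_i = 0.18×0.6387 + 0.20×1.6085 + 0.28×0.4487 + 0.34×0.8638 = 0.8560

0.856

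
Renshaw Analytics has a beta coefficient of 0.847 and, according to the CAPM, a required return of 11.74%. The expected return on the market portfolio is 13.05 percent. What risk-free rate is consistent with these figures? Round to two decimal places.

E(R) = R_f + β(E(R_m) − R_f) = R_f(1 − β) + β·E(R_m)
11.74% = R_f × (1 − 0.847) + 0.847 × 13.05%
11.74% = R_f × 0.153 + 11.05335%
R_f = (11.74% − 11.05335%) / 0.153 = 4.49%

4.49%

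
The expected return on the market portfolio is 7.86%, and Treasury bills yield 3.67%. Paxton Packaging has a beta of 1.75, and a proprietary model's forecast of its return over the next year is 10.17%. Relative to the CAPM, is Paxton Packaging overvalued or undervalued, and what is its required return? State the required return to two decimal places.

MRP = 7.86% − 3.67% = 4.19%
Required return = R_f + β·MRP = 3.67% + 1.75 × 4.19% = 11.00%
Forecast 10.17% < required 11.00% → the stock plots below the SML → overvalued.

Overvalued; required return 11.00%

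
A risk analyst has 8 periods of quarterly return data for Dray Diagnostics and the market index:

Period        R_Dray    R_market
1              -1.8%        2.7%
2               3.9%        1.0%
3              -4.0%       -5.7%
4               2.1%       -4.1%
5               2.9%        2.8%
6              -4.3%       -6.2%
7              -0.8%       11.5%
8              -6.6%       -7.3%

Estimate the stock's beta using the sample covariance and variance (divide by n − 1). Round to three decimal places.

Mean R_i = (-1.8 + 3.9 − 4.0 + 2.1 + 2.9 − 4.3 − 0.8 − 6.6) / 8 = -1.0750%
Mean R_m = (2.7 + 1.0 − 5.7 − 4.1 + 2.8 − 6.2 + 11.5 − 7.3) / 8 = -0.6625%
Σ(R_i − R̄_i)(R_m − R̄_m) = 81.2925  ⇒  Cov = 81.2925 / 7 = 11.6132
Σ(R_m − R̄_m)² = 285.8988  ⇒  Var(R_m) = 285.8988 / 7 = 40.8427
β = Cov / Var(R_m) = 11.6132 / 40.8427 = 0.2843

0.284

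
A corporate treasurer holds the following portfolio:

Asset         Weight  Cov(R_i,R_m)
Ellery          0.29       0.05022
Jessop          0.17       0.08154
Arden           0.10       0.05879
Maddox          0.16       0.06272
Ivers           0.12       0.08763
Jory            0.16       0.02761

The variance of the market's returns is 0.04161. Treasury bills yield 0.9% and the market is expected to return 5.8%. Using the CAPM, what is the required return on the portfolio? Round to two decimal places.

β_Ellery = 0.05022 / 0.04161 = 1.2069
β_Jessop = 0.08154 / 0.04161 = 1.9596
β_Arden = 0.05879 / 0.04161 = 1.4129
β_Maddox = 0.06272 / 0.04161 = 1.5073
β_Ivers = 0.08763 / 0.04161 = 2.1060
β_Jory = 0.02761 / 0.04161 = 0.6635
β_P = Σ w_i β_i = 0.29×1.2069 + 0.17×1.9596 + 0.10×1.4129 + 0.16×1.5073 + 0.12×2.1060 + 0.16×0.6635 = 1.4245
MRP = 5.8% − 0.9% = 4.90%
E(R_P) = R_f + β_P × MRP = 0.9% + 1.4245 × 4.9% = 7.88%

7.88%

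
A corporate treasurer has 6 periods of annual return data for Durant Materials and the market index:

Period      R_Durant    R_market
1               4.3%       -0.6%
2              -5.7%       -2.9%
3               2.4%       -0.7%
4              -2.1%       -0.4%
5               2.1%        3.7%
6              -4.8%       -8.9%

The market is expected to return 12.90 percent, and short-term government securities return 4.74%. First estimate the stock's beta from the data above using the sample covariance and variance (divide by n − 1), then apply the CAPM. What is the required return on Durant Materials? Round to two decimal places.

Mean R_i = (4.3 − 5.7 + 2.4 − 2.1 + 2.1 − 4.8) / 6 = -0.6333%
Mean R_m = (-0.6 − 2.9 − 0.7 − 0.4 + 3.7 − 8.9) / 6 = -1.6333%
Σ(R_i − R̄_i)(R_m − R̄_m) = 57.3933  ⇒  Cov = 57.3933 / 5 = 11.4787
Σ(R_m − R̄_m)² = 86.3133  ⇒  Var(R_m) = 86.3133 / 5 = 17.2627
β = Cov / Var(R_m) = 11.4787 / 17.2627 = 0.6649
MRP = 12.90% − 4.74% = 8.16%
E(R) = R_f + β × MRP = 4.74% + 0.6649 × 8.16% = 10.17%

10.17%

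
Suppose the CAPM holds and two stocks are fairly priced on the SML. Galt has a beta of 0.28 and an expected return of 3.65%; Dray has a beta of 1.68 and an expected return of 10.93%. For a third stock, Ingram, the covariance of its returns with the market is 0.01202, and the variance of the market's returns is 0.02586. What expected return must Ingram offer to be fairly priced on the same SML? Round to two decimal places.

MRP = (10.93% − 3.65%) / (1.68 − 0.28) = 5.2000%
R_f = 3.65% − 0.28 × 5.2000% = 2.1940%
β_Ingram = Cov / Var(R_m) = 0.01202 / 0.02586 = 0.4648
E(R_Ingram) = R_f + β × MRP = 2.1940% + 0.4648 × 5.2000% = 4.61%

4.61%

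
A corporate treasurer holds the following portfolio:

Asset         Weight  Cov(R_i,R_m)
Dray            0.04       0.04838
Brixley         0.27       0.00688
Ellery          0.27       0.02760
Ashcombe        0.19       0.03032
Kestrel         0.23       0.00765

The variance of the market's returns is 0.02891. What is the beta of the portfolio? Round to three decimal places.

β_Dray = 0.04838 / 0.02891 = 1.6735
β_Brixley = 0.00688 / 0.02891 = 0.2380
β_Ellery = 0.02760 / 0.02891 = 0.9547
β_Ashcombe = 0.03032 / 0.02891 = 1.0488
β_Kestrel = 0.00765 / 0.02891 = 0.2646
β_P = Σ w_i β_i = 0.04×1.6735 + 0.27×0.2380 + 0.27×0.9547 + 0.19×1.0488 + 0.23×0.2646 = 0.6491

0.649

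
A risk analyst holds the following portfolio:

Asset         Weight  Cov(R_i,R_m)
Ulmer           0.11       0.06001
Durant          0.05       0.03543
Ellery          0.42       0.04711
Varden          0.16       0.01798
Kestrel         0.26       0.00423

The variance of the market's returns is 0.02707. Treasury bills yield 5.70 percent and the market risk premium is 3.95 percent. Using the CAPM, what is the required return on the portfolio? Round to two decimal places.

10.39%

β_Ulmer = 0.06001 / 0.02707 = 2.2168
β_Durant = 0.03543 / 0.02707 = 1.3088
β_Ellery = 0.04711 / 0.02707 = 1.7403
β_Varden = 0.01798 / 0.02707 = 0.6642
β_Kestrel = 0.00423 / 0.02707 = 0.1563
β_P = Σ w_i β_i = 0.11×2.2168 + 0.05×1.3088 + 0.42×1.7403 + 0.16×0.6642 + 0.26×0.1563 = 1.1871
E(R_P) = R_f + β_P × MRP = 5.70% + 1.1871 × 3.95% = 10.39%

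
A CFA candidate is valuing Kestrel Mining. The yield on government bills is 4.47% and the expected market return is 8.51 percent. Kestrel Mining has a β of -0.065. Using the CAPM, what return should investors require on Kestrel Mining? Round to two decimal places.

Market risk premium = E(R_m) − R_f = 8.51% − 4.47% = 4.04%
E(R) = R_f + β × MRP = 4.47% + -0.065 × 4.04% = 4.21%

4.21%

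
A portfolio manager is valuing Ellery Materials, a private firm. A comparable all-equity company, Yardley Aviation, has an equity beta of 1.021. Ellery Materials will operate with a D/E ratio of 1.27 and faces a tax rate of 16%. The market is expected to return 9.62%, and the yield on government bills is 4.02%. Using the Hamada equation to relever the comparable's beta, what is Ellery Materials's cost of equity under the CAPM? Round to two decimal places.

15.84%

β_L = β_U × [1 + (1 − t)(D/E)] = 1.021 × [1 + (1 − 0.16) × 1.27]
    = 1.021 × [1 + 0.84 × 1.27] = 1.021 × 2.0668 = 2.1102
MRP = 9.62% − 4.02% = 5.60%
E(R) = R_f + β_L × MRP = 4.02% + 2.1102 × 5.60% = 15.84%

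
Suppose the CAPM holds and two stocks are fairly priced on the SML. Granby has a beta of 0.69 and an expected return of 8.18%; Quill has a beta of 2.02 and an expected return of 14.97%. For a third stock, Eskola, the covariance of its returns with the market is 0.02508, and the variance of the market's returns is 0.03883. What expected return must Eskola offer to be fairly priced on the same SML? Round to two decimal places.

MRP = (14.97% − 8.18%) / (2.02 − 0.69) = 5.1053%
R_f = 8.18% − 0.69 × 5.1053% = 4.6573%
β_Eskola = Cov / Var(R_m) = 0.02508 / 0.03883 = 0.6459
E(R_Eskola) = R_f + β × MRP = 4.6573% + 0.6459 × 5.1053% = 7.95%

7.95%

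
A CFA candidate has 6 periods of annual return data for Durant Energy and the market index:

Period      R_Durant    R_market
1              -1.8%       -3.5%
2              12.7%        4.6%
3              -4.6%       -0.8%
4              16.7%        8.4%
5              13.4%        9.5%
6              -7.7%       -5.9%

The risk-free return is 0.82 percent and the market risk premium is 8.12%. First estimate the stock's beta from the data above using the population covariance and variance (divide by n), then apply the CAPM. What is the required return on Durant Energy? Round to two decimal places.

13.63%

Mean R_i = (-1.8 + 12.7 − 4.6 + 16.7 + 13.4 − 7.7) / 6 = 4.7833%
Mean R_m = (-3.5 + 4.6 − 0.8 + 8.4 + 9.5 − 5.9) / 6 = 2.0500%
Σ(R_i − R̄_i)(R_m − R̄_m) = 322.5750  ⇒  Cov = 322.5750 / 6 = 53.7625
Σ(R_m − R̄_m)² = 204.4550  ⇒  Var(R_m) = 204.4550 / 6 = 34.0758
β = Cov / Var(R_m) = 53.7625 / 34.0758 = 1.5777
E(R) = R_f + β × MRP = 0.82% + 1.5777 × 8.12% = 13.63%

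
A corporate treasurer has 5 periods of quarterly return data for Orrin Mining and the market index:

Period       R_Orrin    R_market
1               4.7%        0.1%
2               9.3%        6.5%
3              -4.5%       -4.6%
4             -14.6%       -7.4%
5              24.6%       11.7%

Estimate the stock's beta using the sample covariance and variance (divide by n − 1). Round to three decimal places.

Mean R_i = (4.7 + 9.3 − 4.5 − 14.6 + 24.6) / 5 = 3.9000%
Mean R_m = (0.1 + 6.5 − 4.6 − 7.4 + 11.7) / 5 = 1.2600%
Σ(R_i − R̄_i)(R_m − R̄_m) = 452.9100  ⇒  Cov = 452.9100 / 4 = 113.2275
Σ(R_m − R̄_m)² = 247.1320  ⇒  Var(R_m) = 247.1320 / 4 = 61.7830
β = Cov / Var(R_m) = 113.2275 / 61.7830 = 1.8327

1.833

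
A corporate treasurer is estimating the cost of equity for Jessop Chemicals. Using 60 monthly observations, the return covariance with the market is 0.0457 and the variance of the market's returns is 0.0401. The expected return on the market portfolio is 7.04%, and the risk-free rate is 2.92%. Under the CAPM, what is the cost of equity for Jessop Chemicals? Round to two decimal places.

7.62%

β = Cov(R_i, R_m) / Var(R_m) = 0.0457 / 0.0401 = 1.1397
MRP = 7.04% − 2.92% = 4.12%
E(R) = R_f + β × MRP = 2.92% + 1.1397 × 4.12% = 7.62%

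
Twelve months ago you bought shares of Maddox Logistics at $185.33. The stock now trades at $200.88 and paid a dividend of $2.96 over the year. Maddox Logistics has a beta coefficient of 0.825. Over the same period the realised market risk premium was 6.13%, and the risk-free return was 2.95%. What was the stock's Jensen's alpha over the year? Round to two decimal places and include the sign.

Realised HPR = (P1 + D1 − P0) / P0 = (200.88 + 2.96 − 185.33) / 185.33 = 18.51 / 185.33 = 9.9876%
CAPM required = R_f + β·MRP = 2.95% + 0.825 × 6.13% = 8.00725%
α = realised − required = 9.9876% − 8.00725% = +1.98%

+1.98%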